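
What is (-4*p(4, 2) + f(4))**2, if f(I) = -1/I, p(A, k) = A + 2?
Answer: 9409/16 ≈ 588.06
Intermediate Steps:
p(A, k) = 2 + A
(-4*p(4, 2) + f(4))**2 = (-4*(2 + 4) - 1/4)**2 = (-4*6 - 1*1/4)**2 = (-24 - 1/4)**2 = (-97/4)**2 = 9409/16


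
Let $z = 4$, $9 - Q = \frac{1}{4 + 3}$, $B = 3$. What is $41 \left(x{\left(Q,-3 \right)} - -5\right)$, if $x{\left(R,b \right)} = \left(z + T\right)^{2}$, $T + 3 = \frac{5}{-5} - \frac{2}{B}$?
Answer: $\frac{2009}{9} \approx 223.22$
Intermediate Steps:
$Q = \frac{62}{7}$ ($Q = 9 - \frac{1}{4 + 3} = 9 - \frac{1}{7} = \frac{62}{7} \approx 8.8571$)
$T = - \frac{14}{3}$ ($T = -3 + \left(\frac{5}{-5} - \frac{2}{3}\right) = -3 + \left(5 \left(- \frac{1}{5}\right) - \frac{2}{3}\right) = -3 - \frac{5}{3} = - \frac{14}{3} \approx -4.6667$)
$x{\left(R,b \right)} = \frac{4}{9}$ ($x{\left(R,b \right)} = \left(4 - \frac{14}{3}\right)^{2} = \left(- \frac{2}{3}\right)^{2} = \frac{4}{9}$)
$41 \left(x{\left(Q,-3 \right)} - -5\right) = 41 \left(\frac{4}{9} - -5\right) = 41 \left(\frac{4}{9} + 5\right) = 41 \cdot \frac{49}{9} = \frac{2009}{9}$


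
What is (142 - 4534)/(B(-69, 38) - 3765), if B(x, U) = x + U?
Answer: 1098/949 ≈ 1.1570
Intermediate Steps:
B(x, U) = U + x
(142 - 4534)/(B(-69, 38) - 3765) = (142 - 4534)/((38 - 69) - 3765) = -4392/(-31 - 3765) = -4392/(-3796) = -4392*(-1/3796) = 1098/949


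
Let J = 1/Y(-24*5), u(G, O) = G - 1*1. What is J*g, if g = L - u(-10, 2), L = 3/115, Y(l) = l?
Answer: -317/3450 ≈ -0.091884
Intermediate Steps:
u(G, O) = -1 + G (u(G, O) = G - 1 = -1 + G)
L = 3/115 (L = 3*(1/115) = 3/115 ≈ 0.026087)
J = -1/120 (J = 1/(-24*5) = 1/(-120) = -1/120 ≈ -0.0083333)
g = 1268/115 (g = 3/115 - (-1 - 10) = 3/115 - 1*(-11) = 3/115 + 11 = 1268/115 ≈ 11.026)
J*g = -1/120*1268/115 = -317/3450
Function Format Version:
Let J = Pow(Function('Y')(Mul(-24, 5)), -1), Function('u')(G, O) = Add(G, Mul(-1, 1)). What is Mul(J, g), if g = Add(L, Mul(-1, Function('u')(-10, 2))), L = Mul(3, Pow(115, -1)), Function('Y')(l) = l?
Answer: Rational(-317, 3450) ≈ -0.091884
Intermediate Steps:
Function('u')(G, O) = Add(-1, G) (Function('u')(G, O) = Add(G, -1) = Add(-1, G))
L = Rational(3, 115) (L = Mul(3, Rational(1, 115)) = Rational(3, 115) ≈ 0.026087)
J = Rational(-1, 120) (J = Pow(Mul(-24, 5), -1) = Pow(-120, -1) = Rational(-1, 120) ≈ -0.0083333)
g = Rational(1268, 115) (g = Add(Rational(3, 115), Mul(-1, Add(-1, -10))) = Add(Rational(3, 115), Mul(-1, -11)) = Add(Rational(3, 115), 11) = Rational(1268, 115) ≈ 11.026)
Mul(J, g) = Mul(Rational(-1, 120), Rational(1268, 115)) = Rational(-317, 3450)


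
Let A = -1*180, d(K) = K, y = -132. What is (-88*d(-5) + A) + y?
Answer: 128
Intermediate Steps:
A = -180
(-88*d(-5) + A) + y = (-88*(-5) - 180) - 132 = (440 - 180) - 132 = 260 - 132 = 128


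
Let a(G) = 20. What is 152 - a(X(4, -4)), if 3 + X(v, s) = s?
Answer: 132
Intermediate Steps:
X(v, s) = -3 + s
152 - a(X(4, -4)) = 152 - 1*20 = 152 - 20 = 132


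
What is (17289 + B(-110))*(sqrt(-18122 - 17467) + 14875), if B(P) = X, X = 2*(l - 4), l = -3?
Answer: 256965625 + 17275*I*sqrt(35589) ≈ 2.5697e+8 + 3.2589e+6*I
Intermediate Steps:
X = -14 (X = 2*(-3 - 4) = 2*(-7) = -14)
B(P) = -14
(17289 + B(-110))*(sqrt(-18122 - 17467) + 14875) = (17289 - 14)*(sqrt(-18122 - 17467) + 14875) = 17275*(sqrt(-35589) + 14875) = 17275*(I*sqrt(35589) + 14875) = 17275*(14875 + I*sqrt(35589)) = 256965625 + 17275*I*sqrt(35589)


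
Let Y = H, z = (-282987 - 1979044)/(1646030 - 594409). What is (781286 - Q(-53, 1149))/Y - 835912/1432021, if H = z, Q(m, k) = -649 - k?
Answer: -1179282037880867716/3239275894651 ≈ -3.6406e+5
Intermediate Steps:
z = -2262031/1051621 ≈ -2.1510
H = -2262031/1051621 ≈ -2.1510
Y = -2262031/1051621 ≈ -2.1510
(781286 - Q(-53, 1149))/Y - 835912/1432021 = (781286 - (-649 - 1*1149))/(-2262031/1051621) - 835912/1432021 = (781286 - (-649 - 1149))*(-1051621/2262031) - 835912*1/1432021 = (781286 - 1*(-1798))*(-1051621/2262031) - 835912/1432021 = (781286 + 1798)*(-1051621/2262031) - 835912/1432021 = 783084*(-1051621/2262031) - 835912/1432021 = -823507579164/2262031 - 835912/1432021 = -1179282037880867716/3239275894651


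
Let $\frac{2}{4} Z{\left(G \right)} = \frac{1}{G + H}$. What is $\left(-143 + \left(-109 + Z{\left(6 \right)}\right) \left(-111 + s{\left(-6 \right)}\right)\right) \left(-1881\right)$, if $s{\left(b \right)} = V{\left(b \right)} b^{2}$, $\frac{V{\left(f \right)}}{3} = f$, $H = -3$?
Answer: $-154396242$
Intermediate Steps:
$V{\left(f \right)} = 3 f$
$s{\left(b \right)} = 3 b^{3}$ ($s{\left(b \right)} = 3 b b^{2} = 3 b^{3}$)
$Z{\left(G \right)} = \frac{2}{-3 + G}$ ($Z{\left(G \right)} = \frac{2}{G - 3} = \frac{2}{-3 + G}$)
$\left(-143 + \left(-109 + Z{\left(6 \right)}\right) \left(-111 + s{\left(-6 \right)}\right)\right) \left(-1881\right) = \left(-143 + \left(-109 + \frac{2}{-3 + 6}\right) \left(-111 + 3 \left(-6\right)^{3}\right)\right) \left(-1881\right) = \left(-143 + \left(-109 + \frac{2}{3}\right) \left(-111 + 3 \left(-216\right)\right)\right) \left(-1881\right) = \left(-143 + \left(-109 + 2 \cdot \frac{1}{3}\right) \left(-111 - 648\right)\right) \left(-1881\right) = \left(-143 + \left(-109 + \frac{2}{3}\right) \left(-759\right)\right) \left(-1881\right) = \left(-143 - -82225\right) \left(-1881\right) = \left(-143 + 82225\right) \left(-1881\right) = 82082 \left(-1881\right) = -154396242$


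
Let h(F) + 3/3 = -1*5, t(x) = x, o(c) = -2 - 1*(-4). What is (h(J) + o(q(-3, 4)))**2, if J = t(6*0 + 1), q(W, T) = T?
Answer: 16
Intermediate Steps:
o(c) = 2 (o(c) = -2 + 4 = 2)
J = 1 (J = 6*0 + 1 = 0 + 1 = 1)
h(F) = -6 (h(F) = -1 - 1*5 = -1 - 5 = -6)
(h(J) + o(q(-3, 4)))**2 = (-6 + 2)**2 = (-4)**2 = 16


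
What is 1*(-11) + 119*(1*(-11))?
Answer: -1320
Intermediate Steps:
1*(-11) + 119*(1*(-11)) = -11 + 119*(-11) = -11 - 1309 = -1320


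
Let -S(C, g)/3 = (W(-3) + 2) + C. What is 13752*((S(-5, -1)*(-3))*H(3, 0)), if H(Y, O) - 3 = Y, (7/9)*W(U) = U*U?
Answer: 44556480/7 ≈ 6.3652e+6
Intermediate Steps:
W(U) = 9*U**2/7 (W(U) = 9*(U*U)/7 = 9*U**2/7)
H(Y, O) = 3 + Y
S(C, g) = -285/7 - 3*C (S(C, g) = -3*(((9/7)*(-3)**2 + 2) + C) = -3*(((9/7)*9 + 2) + C) = -3*((81/7 + 2) + C) = -3*(95/7 + C) = -285/7 - 3*C)
13752*((S(-5, -1)*(-3))*H(3, 0)) = 13752*(((-285/7 - 3*(-5))*(-3))*(3 + 3)) = 13752*(((-285/7 + 15)*(-3))*6) = 13752*(-180/7*(-3)*6) = 13752*((540/7)*6) = 13752*(3240/7) = 44556480/7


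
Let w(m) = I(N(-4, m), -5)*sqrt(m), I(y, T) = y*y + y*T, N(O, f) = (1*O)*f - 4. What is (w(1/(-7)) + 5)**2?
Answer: -1584881/16807 + 14160*I*sqrt(7)/343 ≈ -94.299 + 109.22*I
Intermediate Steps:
N(O, f) = -4 + O*f (N(O, f) = O*f - 4 = -4 + O*f)
I(y, T) = y**2 + T*y
w(m) = sqrt(m)*(-9 - 4*m)*(-4 - 4*m) (w(m) = ((-4 - 4*m)*(-5 + (-4 - 4*m)))*sqrt(m) = ((-4 - 4*m)*(-9 - 4*m))*sqrt(m) = ((-9 - 4*m)*(-4 - 4*m))*sqrt(m) = sqrt(m)*(-9 - 4*m)*(-4 - 4*m))
(w(1/(-7)) + 5)**2 = (4*sqrt(1/(-7))*(1 + 1/(-7))*(9 + 4/(-7)) + 5)**2 = (4*sqrt(-1/7)*(1 - 1/7)*(9 + 4*(-1/7)) + 5)**2 = (4*(I*sqrt(7)/7)*(6/7)*(9 - 4/7) + 5)**2 = (4*(I*sqrt(7)/7)*(6/7)*(59/7) + 5)**2 = (1416*I*sqrt(7)/343 + 5)**2 = (5 + 1416*I*sqrt(7)/343)**2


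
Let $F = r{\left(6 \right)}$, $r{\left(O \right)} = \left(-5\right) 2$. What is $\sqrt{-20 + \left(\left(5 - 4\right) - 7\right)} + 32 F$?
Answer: $-320 + i \sqrt{26} \approx -320.0 + 5.099 i$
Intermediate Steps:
$r{\left(O \right)} = -10$
$F = -10$
$\sqrt{-20 + \left(\left(5 - 4\right) - 7\right)} + 32 F = \sqrt{-20 + \left(\left(5 - 4\right) - 7\right)} + 32 \left(-10\right) = \sqrt{-20 + \left(1 - 7\right)} - 320 = \sqrt{-20 - 6} - 320 = \sqrt{-26} - 320 = i \sqrt{26} - 320 = -320 + i \sqrt{26}$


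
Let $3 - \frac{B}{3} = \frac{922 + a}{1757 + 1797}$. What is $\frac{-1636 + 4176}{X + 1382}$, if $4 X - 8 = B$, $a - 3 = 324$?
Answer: $\frac{36108640}{19703183} \approx 1.8326$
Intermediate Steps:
$a = 327$ ($a = 3 + 324 = 327$)
$B = \frac{28239}{3554}$ ($B = 9 - 3 \frac{922 + 327}{1757 + 1797} = 9 - 3 \cdot \frac{1249}{3554} = 9 - 3 \cdot 1249 \cdot \frac{1}{3554} = 9 - \frac{3747}{3554} = \frac{28239}{3554} \approx 7.9457$)
$X = \frac{56671}{14216}$ ($X = 2 + \frac{1}{4} \cdot \frac{28239}{3554} = 2 + \frac{28239}{14216} = \frac{56671}{14216} \approx 3.9864$)
$\frac{-1636 + 4176}{X + 1382} = \frac{-1636 + 4176}{\frac{56671}{14216} + 1382} = \frac{2540}{\frac{19703183}{14216}} = 2540 \cdot \frac{14216}{19703183} = \frac{36108640}{19703183}$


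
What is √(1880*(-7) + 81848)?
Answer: 36*√53 ≈ 262.08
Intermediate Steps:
√(1880*(-7) + 81848) = √(-13160 + 81848) = √68688 = 36*√53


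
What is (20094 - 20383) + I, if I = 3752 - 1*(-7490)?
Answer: 10953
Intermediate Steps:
I = 11242 (I = 3752 + 7490 = 11242)
(20094 - 20383) + I = (20094 - 20383) + 11242 = -289 + 11242 = 10953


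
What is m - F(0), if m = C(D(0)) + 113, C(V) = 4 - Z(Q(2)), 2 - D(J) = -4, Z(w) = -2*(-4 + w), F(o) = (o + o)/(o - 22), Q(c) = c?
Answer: 113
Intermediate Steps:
F(o) = 2*o/(-22 + o) (F(o) = (2*o)/(-22 + o) = 2*o/(-22 + o))
Z(w) = 8 - 2*w
D(J) = 6 (D(J) = 2 - 1*(-4) = 2 + 4 = 6)
C(V) = 0 (C(V) = 4 - (8 - 2*2) = 4 - (8 - 4) = 4 - 1*4 = 4 - 4 = 0)
m = 113 (m = 0 + 113 = 113)
m - F(0) = 113 - 2*0/(-22 + 0) = 113 - 2*0/(-22) = 113 - 2*0*(-1)/22 = 113 - 1*0 = 113 + 0 = 113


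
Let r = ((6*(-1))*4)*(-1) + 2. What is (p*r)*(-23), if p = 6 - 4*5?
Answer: 8372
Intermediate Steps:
p = -14 (p = 6 - 20 = -14)
r = 26 (r = -6*4*(-1) + 2 = -24*(-1) + 2 = 24 + 2 = 26)
(p*r)*(-23) = -14*26*(-23) = -364*(-23) = 8372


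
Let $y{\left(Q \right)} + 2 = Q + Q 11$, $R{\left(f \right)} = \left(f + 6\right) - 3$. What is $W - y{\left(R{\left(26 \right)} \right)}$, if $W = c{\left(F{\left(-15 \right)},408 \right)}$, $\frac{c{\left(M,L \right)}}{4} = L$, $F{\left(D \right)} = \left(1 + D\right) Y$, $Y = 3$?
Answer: $1286$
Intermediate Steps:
$R{\left(f \right)} = 3 + f$ ($R{\left(f \right)} = \left(6 + f\right) - 3 = 3 + f$)
$F{\left(D \right)} = 3 + 3 D$ ($F{\left(D \right)} = \left(1 + D\right) 3 = 3 + 3 D$)
$c{\left(M,L \right)} = 4 L$
$W = 1632$ ($W = 4 \cdot 408 = 1632$)
$y{\left(Q \right)} = -2 + 12 Q$ ($y{\left(Q \right)} = -2 + \left(Q + Q 11\right) = -2 + \left(Q + 11 Q\right) = -2 + 12 Q$)
$W - y{\left(R{\left(26 \right)} \right)} = 1632 - \left(-2 + 12 \left(3 + 26\right)\right) = 1632 - \left(-2 + 12 \cdot 29\right) = 1632 - \left(-2 + 348\right) = 1632 - 346 = 1286$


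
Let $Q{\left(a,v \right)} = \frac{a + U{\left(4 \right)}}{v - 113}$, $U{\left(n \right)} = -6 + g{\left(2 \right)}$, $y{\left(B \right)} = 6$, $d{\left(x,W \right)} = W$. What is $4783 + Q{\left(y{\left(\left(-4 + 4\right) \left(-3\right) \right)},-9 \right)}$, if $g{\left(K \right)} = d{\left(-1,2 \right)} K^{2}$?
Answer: $\frac{291759}{61} \approx 4782.9$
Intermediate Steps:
$g{\left(K \right)} = 2 K^{2}$
$U{\left(n \right)} = 2$ ($U{\left(n \right)} = -6 + 2 \cdot 2^{2} = -6 + 2 \cdot 4 = -6 + 8 = 2$)
$Q{\left(a,v \right)} = \frac{2 + a}{-113 + v}$ ($Q{\left(a,v \right)} = \frac{a + 2}{v - 113} = \frac{2 + a}{-113 + v}$)
$4783 + Q{\left(y{\left(\left(-4 + 4\right) \left(-3\right) \right)},-9 \right)} = 4783 + \frac{2 + 6}{-113 - 9} = 4783 + \frac{1}{-122} \cdot 8 = 4783 - \frac{4}{61} = \frac{291759}{61}$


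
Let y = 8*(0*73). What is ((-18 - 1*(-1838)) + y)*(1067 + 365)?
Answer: 2606240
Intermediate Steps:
y = 0 (y = 8*0 = 0)
((-18 - 1*(-1838)) + y)*(1067 + 365) = ((-18 - 1*(-1838)) + 0)*(1067 + 365) = ((-18 + 1838) + 0)*1432 = (1820 + 0)*1432 = 1820*1432 = 2606240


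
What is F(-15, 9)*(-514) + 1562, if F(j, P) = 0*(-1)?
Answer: 1562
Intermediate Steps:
F(j, P) = 0
F(-15, 9)*(-514) + 1562 = 0*(-514) + 1562 = 0 + 1562 = 1562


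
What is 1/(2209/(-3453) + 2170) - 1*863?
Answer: -6464557810/7490801 ≈ -863.00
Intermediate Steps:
1/(2209/(-3453) + 2170) - 1*863 = 1/(2209*(-1/3453) + 2170) - 863 = 1/(-2209/3453 + 2170) - 863 = 1/(7490801/3453) - 863 = 3453/7490801 - 863 = -6464557810/7490801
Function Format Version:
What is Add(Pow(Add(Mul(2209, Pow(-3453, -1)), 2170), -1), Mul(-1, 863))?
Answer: Rational(-6464557810, 7490801) ≈ -863.00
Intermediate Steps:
Add(Pow(Add(Mul(2209, Pow(-3453, -1)), 2170), -1), Mul(-1, 863)) = Add(Pow(Add(Mul(2209, Rational(-1, 3453)), 2170), -1), -863) = Add(Pow(Add(Rational(-2209, 3453), 2170), -1), -863) = Add(Pow(Rational(7490801, 3453), -1), -863) = Add(Rational(3453, 7490801), -863) = Rational(-6464557810, 7490801)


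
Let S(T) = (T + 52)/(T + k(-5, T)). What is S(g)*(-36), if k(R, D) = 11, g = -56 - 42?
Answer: -552/29 ≈ -19.034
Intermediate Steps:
g = -98
S(T) = (52 + T)/(11 + T) (S(T) = (T + 52)/(T + 11) = (52 + T)/(11 + T))
S(g)*(-36) = ((52 - 98)/(11 - 98))*(-36) = (-46/(-87))*(-36) = -1/87*(-46)*(-36) = (46/87)*(-36) = -552/29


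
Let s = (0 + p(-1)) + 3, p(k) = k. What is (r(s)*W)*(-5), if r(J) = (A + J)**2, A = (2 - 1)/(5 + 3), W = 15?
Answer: -21675/64 ≈ -338.67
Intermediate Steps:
s = 2 (s = (0 - 1) + 3 = -1 + 3 = 2)
A = 1/8 ≈ 0.12500
r(J) = (1/8 + J)**2
(r(s)*W)*(-5) = (((1 + 8*2)**2/64)*15)*(-5) = (((1 + 16)**2/64)*15)*(-5) = (((1/64)*17**2)*15)*(-5) = (((1/64)*289)*15)*(-5) = ((289/64)*15)*(-5) = (4335/64)*(-5) = -21675/64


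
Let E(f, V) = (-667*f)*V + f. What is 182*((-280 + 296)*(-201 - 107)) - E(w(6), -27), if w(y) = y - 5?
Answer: -914906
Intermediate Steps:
w(y) = -5 + y
E(f, V) = f - 667*V*f (E(f, V) = -667*V*f + f = f - 667*V*f)
182*((-280 + 296)*(-201 - 107)) - E(w(6), -27) = 182*((-280 + 296)*(-201 - 107)) - (-5 + 6)*(1 - 667*(-27)) = 182*(16*(-308)) - (1 + 18009) = 182*(-4928) - 18010 = -896896 - 1*18010 = -896896 - 18010 = -914906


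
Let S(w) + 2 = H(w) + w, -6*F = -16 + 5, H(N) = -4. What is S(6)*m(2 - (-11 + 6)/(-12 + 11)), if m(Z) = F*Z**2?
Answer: 0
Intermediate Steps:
F = 11/6 (F = -(-16 + 5)/6 = -1/6*(-11) = 11/6 ≈ 1.8333)
S(w) = -6 + w (S(w) = -2 + (-4 + w) = -6 + w)
m(Z) = 11*Z**2/6
S(6)*m(2 - (-11 + 6)/(-12 + 11)) = (-6 + 6)*(11*(2 - (-11 + 6)/(-12 + 11))**2/6) = 0*(11*(2 - (-5)/(-1))**2/6) = 0*(11*(2 - (-5)*(-1))**2/6) = 0*(11*(2 - 1*5)**2/6) = 0*(11*(2 - 5)**2/6) = 0*((11/6)*(-3)**2) = 0*((11/6)*9) = 0*(33/2) = 0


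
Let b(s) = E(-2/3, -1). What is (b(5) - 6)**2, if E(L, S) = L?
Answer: 400/9 ≈ 44.444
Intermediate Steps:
b(s) = -2/3
(b(5) - 6)**2 = (-2/3 - 6)**2 = (-20/3)**2 = 400/9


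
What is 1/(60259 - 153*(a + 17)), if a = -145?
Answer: 1/79843 ≈ 1.2525e-5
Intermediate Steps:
1/(60259 - 153*(a + 17)) = 1/(60259 - 153*(-145 + 17)) = 1/(60259 - 153*(-128)) = 1/(60259 + 19584) = 1/79843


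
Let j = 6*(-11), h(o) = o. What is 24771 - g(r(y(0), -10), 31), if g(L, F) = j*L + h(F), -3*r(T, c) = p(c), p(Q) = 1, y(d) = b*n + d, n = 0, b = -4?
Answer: 24718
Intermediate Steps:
y(d) = d (y(d) = -4*0 + d = 0 + d = d)
j = -66
r(T, c) = -1/3 (r(T, c) = -1/3*1 = -1/3)
g(L, F) = F - 66*L (g(L, F) = -66*L + F = F - 66*L)
24771 - g(r(y(0), -10), 31) = 24771 - (31 - 66*(-1/3)) = 24771 - (31 + 22) = 24771 - 1*53 = 24771 - 53 = 24718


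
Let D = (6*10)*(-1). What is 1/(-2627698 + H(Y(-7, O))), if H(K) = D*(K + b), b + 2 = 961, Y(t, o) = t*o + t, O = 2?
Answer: -1/2683978 ≈ -3.7258e-7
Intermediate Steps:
Y(t, o) = t + o*t (Y(t, o) = o*t + t = t + o*t)
b = 959 (b = -2 + 961 = 959)
D = -60 (D = 60*(-1) = -60)
H(K) = -57540 - 60*K (H(K) = -60*(K + 959) = -60*(959 + K) = -57540 - 60*K)
1/(-2627698 + H(Y(-7, O))) = 1/(-2627698 + (-57540 - (-420)*(1 + 2))) = 1/(-2627698 + (-57540 - (-420)*3)) = 1/(-2627698 + (-57540 - 60*(-21))) = 1/(-2627698 + (-57540 + 1260)) = 1/(-2627698 - 56280) = 1/(-2683978) = -1/2683978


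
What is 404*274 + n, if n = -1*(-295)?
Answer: 110991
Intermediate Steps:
n = 295
404*274 + n = 404*274 + 295 = 110696 + 295 = 110991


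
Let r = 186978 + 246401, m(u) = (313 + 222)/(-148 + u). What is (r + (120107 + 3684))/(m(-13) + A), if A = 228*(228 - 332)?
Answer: -89704370/3818167 ≈ -23.494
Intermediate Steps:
m(u) = 535/(-148 + u)
A = -23712 (A = 228*(-104) = -23712)
r = 433379
(r + (120107 + 3684))/(m(-13) + A) = (433379 + (120107 + 3684))/(535/(-148 - 13) - 23712) = (433379 + 123791)/(535/(-161) - 23712) = 557170/(535*(-1/161) - 23712) = 557170/(-535/161 - 23712) = 557170/(-3818167/161) = 557170*(-161/3818167) = -89704370/3818167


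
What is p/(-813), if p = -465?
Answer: 155/271 ≈ 0.57196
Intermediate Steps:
p/(-813) = -465/(-813) = -465*(-1/813) = 155/271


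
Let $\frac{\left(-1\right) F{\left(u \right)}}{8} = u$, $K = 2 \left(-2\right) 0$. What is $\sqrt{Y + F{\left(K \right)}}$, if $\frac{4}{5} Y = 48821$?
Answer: $\frac{\sqrt{244105}}{2} \approx 247.03$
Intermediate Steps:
$Y = \frac{244105}{4}$ ($Y = \frac{5}{4} \cdot 48821 = \frac{244105}{4} \approx 61026.0$)
$K = 0$ ($K = \left(-4\right) 0 = 0$)
$F{\left(u \right)} = - 8 u$
$\sqrt{Y + F{\left(K \right)}} = \sqrt{\frac{244105}{4} - 0} = \sqrt{\frac{244105}{4} + 0} = \sqrt{\frac{244105}{4}} = \frac{\sqrt{244105}}{2}$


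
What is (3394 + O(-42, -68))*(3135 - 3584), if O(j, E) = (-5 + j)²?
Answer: -2515747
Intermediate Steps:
(3394 + O(-42, -68))*(3135 - 3584) = (3394 + (-5 - 42)²)*(3135 - 3584) = (3394 + (-47)²)*(-449) = (3394 + 2209)*(-449) = 5603*(-449) = -2515747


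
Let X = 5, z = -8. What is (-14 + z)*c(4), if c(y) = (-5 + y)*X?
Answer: 110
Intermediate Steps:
c(y) = -25 + 5*y (c(y) = (-5 + y)*5 = -25 + 5*y)
(-14 + z)*c(4) = (-14 - 8)*(-25 + 5*4) = -22*(-25 + 20) = -22*(-5) = 110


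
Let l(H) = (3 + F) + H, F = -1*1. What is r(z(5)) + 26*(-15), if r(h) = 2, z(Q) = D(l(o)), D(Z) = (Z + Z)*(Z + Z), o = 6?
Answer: -388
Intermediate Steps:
F = -1
l(H) = 2 + H (l(H) = (3 - 1) + H = 2 + H)
D(Z) = 4*Z**2 (D(Z) = (2*Z)*(2*Z) = 4*Z**2)
z(Q) = 256 (z(Q) = 4*(2 + 6)**2 = 4*8**2 = 4*64 = 256)
r(z(5)) + 26*(-15) = 2 + 26*(-15) = 2 - 390 = -388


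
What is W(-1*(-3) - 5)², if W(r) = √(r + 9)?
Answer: 7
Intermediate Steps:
W(r) = √(9 + r)
W(-1*(-3) - 5)² = (√(9 + (-1*(-3) - 5)))² = (√(9 + (3 - 5)))² = (√(9 - 2))² = (√7)² = 7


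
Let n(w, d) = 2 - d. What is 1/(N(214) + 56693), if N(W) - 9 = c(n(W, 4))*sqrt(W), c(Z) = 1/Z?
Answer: 113404/6430233501 + sqrt(214)/6430233501 ≈ 1.7638e-5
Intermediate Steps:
N(W) = 9 - sqrt(W)/2 (N(W) = 9 + sqrt(W)/(2 - 1*4) = 9 + sqrt(W)/(2 - 4) = 9 + sqrt(W)/(-2) = 9 - sqrt(W)/2)
1/(N(214) + 56693) = 1/((9 - sqrt(214)/2) + 56693) = 1/(56702 - sqrt(214)/2)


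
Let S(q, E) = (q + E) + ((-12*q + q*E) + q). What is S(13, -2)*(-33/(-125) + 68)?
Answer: -1348214/125 ≈ -10786.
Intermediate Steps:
S(q, E) = E - 10*q + E*q (S(q, E) = (E + q) + ((-12*q + E*q) + q) = (E + q) + (-11*q + E*q) = E - 10*q + E*q)
S(13, -2)*(-33/(-125) + 68) = (-2 - 10*13 - 2*13)*(-33/(-125) + 68) = (-2 - 130 - 26)*(-33*(-1/125) + 68) = -158*(33/125 + 68) = -158*8533/125 = -1348214/125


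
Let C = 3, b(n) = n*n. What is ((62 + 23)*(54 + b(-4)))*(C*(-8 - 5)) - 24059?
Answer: -256109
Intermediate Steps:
b(n) = n**2
((62 + 23)*(54 + b(-4)))*(C*(-8 - 5)) - 24059 = ((62 + 23)*(54 + (-4)**2))*(3*(-8 - 5)) - 24059 = (85*(54 + 16))*(3*(-13)) - 24059 = (85*70)*(-39) - 24059 = 5950*(-39) - 24059 = -232050 - 24059 = -256109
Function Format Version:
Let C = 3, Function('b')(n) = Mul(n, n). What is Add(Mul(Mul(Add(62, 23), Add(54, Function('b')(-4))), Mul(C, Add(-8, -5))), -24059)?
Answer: -256109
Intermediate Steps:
Function('b')(n) = Pow(n, 2)
Add(Mul(Mul(Add(62, 23), Add(54, Function('b')(-4))), Mul(C, Add(-8, -5))), -24059) = Add(Mul(Mul(Add(62, 23), Add(54, Pow(-4, 2))), Mul(3, Add(-8, -5))), -24059) = Add(Mul(Mul(85, Add(54, 16)), Mul(3, -13)), -24059) = Add(Mul(Mul(85, 70), -39), -24059) = Add(Mul(5950, -39), -24059) = Add(-232050, -24059) = -256109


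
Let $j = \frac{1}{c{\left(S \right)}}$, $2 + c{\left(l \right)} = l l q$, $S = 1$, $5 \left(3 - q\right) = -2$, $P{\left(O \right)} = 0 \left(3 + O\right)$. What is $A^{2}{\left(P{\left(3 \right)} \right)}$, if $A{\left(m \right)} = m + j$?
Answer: $\frac{25}{49} \approx 0.5102$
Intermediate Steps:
$P{\left(O \right)} = 0$
$q = \frac{17}{5}$ ($q = 3 - - \frac{2}{5} = 3 + \frac{2}{5} = \frac{17}{5} \approx 3.4$)
$c{\left(l \right)} = -2 + \frac{17 l^{2}}{5}$ ($c{\left(l \right)} = -2 + l l \frac{17}{5} = -2 + l^{2} \cdot \frac{17}{5} = -2 + \frac{17 l^{2}}{5}$)
$j = \frac{5}{7}$ ($j = \frac{1}{-2 + \frac{17 \cdot 1^{2}}{5}} = \frac{1}{-2 + \frac{17}{5} \cdot 1} = \frac{1}{-2 + \frac{17}{5}} = \frac{1}{\frac{7}{5}} = \frac{5}{7} \approx 0.71429$)
$A{\left(m \right)} = \frac{5}{7} + m$ ($A{\left(m \right)} = m + \frac{5}{7} = \frac{5}{7} + m$)
$A^{2}{\left(P{\left(3 \right)} \right)} = \left(\frac{5}{7} + 0\right)^{2} = \left(\frac{5}{7}\right)^{2} = \frac{25}{49}$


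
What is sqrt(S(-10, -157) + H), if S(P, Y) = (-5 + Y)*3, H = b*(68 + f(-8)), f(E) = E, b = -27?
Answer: 9*I*sqrt(26) ≈ 45.891*I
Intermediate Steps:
H = -1620 (H = -27*(68 - 8) = -27*60 = -1620)
S(P, Y) = -15 + 3*Y
sqrt(S(-10, -157) + H) = sqrt((-15 + 3*(-157)) - 1620) = sqrt((-15 - 471) - 1620) = sqrt(-486 - 1620) = sqrt(-2106) = 9*I*sqrt(26)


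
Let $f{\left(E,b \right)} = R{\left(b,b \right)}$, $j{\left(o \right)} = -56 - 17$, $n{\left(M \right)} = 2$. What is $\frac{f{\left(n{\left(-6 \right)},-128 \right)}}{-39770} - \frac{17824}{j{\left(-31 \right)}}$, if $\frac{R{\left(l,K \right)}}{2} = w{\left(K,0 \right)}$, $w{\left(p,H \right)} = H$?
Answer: $\frac{17824}{73} \approx 244.16$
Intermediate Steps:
$R{\left(l,K \right)} = 0$ ($R{\left(l,K \right)} = 2 \cdot 0 = 0$)
$j{\left(o \right)} = -73$ ($j{\left(o \right)} = -56 - 17 = -73$)
$f{\left(E,b \right)} = 0$
$\frac{f{\left(n{\left(-6 \right)},-128 \right)}}{-39770} - \frac{17824}{j{\left(-31 \right)}} = \frac{0}{-39770} - \frac{17824}{-73} = 0 \left(- \frac{1}{39770}\right) - - \frac{17824}{73} = 0 + \frac{17824}{73} = \frac{17824}{73}$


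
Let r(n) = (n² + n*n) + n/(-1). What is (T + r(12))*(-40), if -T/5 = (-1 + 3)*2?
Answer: -10240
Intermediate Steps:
T = -20 (T = -5*(-1 + 3)*2 = -10*2 = -5*4 = -20)
r(n) = -n + 2*n² (r(n) = (n² + n²) + n*(-1) = 2*n² - n = -n + 2*n²)
(T + r(12))*(-40) = (-20 + 12*(-1 + 2*12))*(-40) = (-20 + 12*(-1 + 24))*(-40) = (-20 + 12*23)*(-40) = (-20 + 276)*(-40) = 256*(-40) = -10240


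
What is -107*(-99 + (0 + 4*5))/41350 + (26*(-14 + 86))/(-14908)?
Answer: 12152531/154111450 ≈ 0.078856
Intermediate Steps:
-107*(-99 + (0 + 4*5))/41350 + (26*(-14 + 86))/(-14908) = -107*(-99 + (0 + 20))*(1/41350) + (26*72)*(-1/14908) = -107*(-99 + 20)*(1/41350) + 1872*(-1/14908) = -107*(-79)*(1/41350) - 468/3727 = 8453*(1/41350) - 468/3727 = 8453/41350 - 468/3727 = 12152531/154111450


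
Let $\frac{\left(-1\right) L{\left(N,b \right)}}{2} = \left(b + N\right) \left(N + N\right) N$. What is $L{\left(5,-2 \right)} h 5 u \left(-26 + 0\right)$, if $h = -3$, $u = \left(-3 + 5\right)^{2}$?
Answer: $-468000$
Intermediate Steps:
$u = 4$ ($u = 2^{2} = 4$)
$L{\left(N,b \right)} = - 4 N^{2} \left(N + b\right)$ ($L{\left(N,b \right)} = - 2 \left(b + N\right) \left(N + N\right) N = - 2 \left(N + b\right) 2 N N = - 2 \cdot 2 N \left(N + b\right) N = - 2 \cdot 2 N^{2} \left(N + b\right) = - 4 N^{2} \left(N + b\right)$)
$L{\left(5,-2 \right)} h 5 u \left(-26 + 0\right) = 4 \cdot 5^{2} \left(\left(-1\right) 5 - -2\right) \left(-3\right) 5 \cdot 4 \left(-26 + 0\right) = 4 \cdot 25 \left(-5 + 2\right) \left(-3\right) 20 \left(-26\right) = 4 \cdot 25 \left(-3\right) \left(-3\right) 20 \left(-26\right) = \left(-300\right) \left(-3\right) 20 \left(-26\right) = 900 \cdot 20 \left(-26\right) = 18000 \left(-26\right) = -468000$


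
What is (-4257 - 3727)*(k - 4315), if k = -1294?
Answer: 44782256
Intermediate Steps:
(-4257 - 3727)*(k - 4315) = (-4257 - 3727)*(-1294 - 4315) = -7984*(-5609) = 44782256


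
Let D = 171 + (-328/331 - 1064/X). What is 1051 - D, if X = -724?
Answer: 52693002/59911 ≈ 879.52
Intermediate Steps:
D = 10273459/59911 (D = 171 + (-328/331 - 1064/(-724)) = 171 + (-328*1/331 - 1064*(-1/724)) = 171 + (-328/331 + 266/181) = 171 + 28678/59911 = 10273459/59911 ≈ 171.48)
1051 - D = 1051 - 1*10273459/59911 = 1051 - 10273459/59911 = 52693002/59911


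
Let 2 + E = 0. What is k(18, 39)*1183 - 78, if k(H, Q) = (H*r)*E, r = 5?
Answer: -213018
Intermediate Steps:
E = -2 (E = -2 + 0 = -2)
k(H, Q) = -10*H (k(H, Q) = (H*5)*(-2) = (5*H)*(-2) = -10*H)
k(18, 39)*1183 - 78 = -10*18*1183 - 78 = -180*1183 - 78 = -212940 - 78 = -213018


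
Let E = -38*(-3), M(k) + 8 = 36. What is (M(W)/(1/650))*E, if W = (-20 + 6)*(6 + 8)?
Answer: 2074800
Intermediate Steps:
W = -196 (W = -14*14 = -196)
M(k) = 28 (M(k) = -8 + 36 = 28)
E = 114
(M(W)/(1/650))*E = (28/(1/650))*114 = (28*650)*114 = 18200*114 = 2074800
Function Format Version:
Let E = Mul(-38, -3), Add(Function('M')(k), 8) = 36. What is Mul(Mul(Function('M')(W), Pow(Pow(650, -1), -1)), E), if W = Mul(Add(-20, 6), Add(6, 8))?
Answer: 2074800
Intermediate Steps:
W = -196 (W = Mul(-14, 14) = -196)
Function('M')(k) = 28 (Function('M')(k) = Add(-8, 36) = 28)
E = 114
Mul(Mul(Function('M')(W), Pow(Pow(650, -1), -1)), E) = Mul(Mul(28, Pow(Pow(650, -1), -1)), 114) = Mul(Mul(28, Pow(Rational(1, 650), -1)), 114) = Mul(Mul(28, 650), 114) = Mul(18200, 114) = 2074800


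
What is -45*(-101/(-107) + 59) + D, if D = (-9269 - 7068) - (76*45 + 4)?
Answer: -2403057/107 ≈ -22458.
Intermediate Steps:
D = -19761 (D = -16337 - (3420 + 4) = -16337 - 1*3424 = -16337 - 3424 = -19761)
-45*(-101/(-107) + 59) + D = -45*(-101/(-107) + 59) - 19761 = -45*(-101*(-1/107) + 59) - 19761 = -45*(101/107 + 59) - 19761 = -45*6414/107 - 19761 = -288630/107 - 19761 = -2403057/107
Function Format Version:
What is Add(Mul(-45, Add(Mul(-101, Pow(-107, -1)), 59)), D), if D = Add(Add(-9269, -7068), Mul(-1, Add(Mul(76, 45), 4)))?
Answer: Rational(-2403057, 107) ≈ -22458.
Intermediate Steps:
D = -19761 (D = Add(-16337, Mul(-1, Add(3420, 4))) = Add(-16337, Mul(-1, 3424)) = Add(-16337, -3424) = -19761)
Add(Mul(-45, Add(Mul(-101, Pow(-107, -1)), 59)), D) = Add(Mul(-45, Add(Mul(-101, Pow(-107, -1)), 59)), -19761) = Add(Mul(-45, Add(Mul(-101, Rational(-1, 107)), 59)), -19761) = Add(Mul(-45, Add(Rational(101, 107), 59)), -19761) = Add(Mul(-45, Rational(6414, 107)), -19761) = Add(Rational(-288630, 107), -19761) = Rational(-2403057, 107)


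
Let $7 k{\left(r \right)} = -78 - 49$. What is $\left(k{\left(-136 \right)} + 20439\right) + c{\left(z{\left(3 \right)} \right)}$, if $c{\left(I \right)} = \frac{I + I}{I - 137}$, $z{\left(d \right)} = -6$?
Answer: $\frac{20441362}{1001} \approx 20421.0$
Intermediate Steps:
$k{\left(r \right)} = - \frac{127}{7}$ ($k{\left(r \right)} = \frac{-78 - 49}{7} = \frac{1}{7} \left(-127\right) = - \frac{127}{7}$)
$c{\left(I \right)} = \frac{2 I}{-137 + I}$
$\left(k{\left(-136 \right)} + 20439\right) + c{\left(z{\left(3 \right)} \right)} = \left(- \frac{127}{7} + 20439\right) + 2 \left(-6\right) \frac{1}{-137 - 6} = \frac{142946}{7} + 2 \left(-6\right) \frac{1}{-143} = \frac{142946}{7} + 2 \left(-6\right) \left(- \frac{1}{143}\right) = \frac{142946}{7} + \frac{12}{143} = \frac{20441362}{1001}$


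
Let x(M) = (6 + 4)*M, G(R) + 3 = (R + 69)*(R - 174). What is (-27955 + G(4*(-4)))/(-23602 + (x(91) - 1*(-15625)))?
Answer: 38028/7067 ≈ 5.3811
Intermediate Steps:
G(R) = -3 + (-174 + R)*(69 + R) (G(R) = -3 + (R + 69)*(R - 174) = -3 + (69 + R)*(-174 + R) = -3 + (-174 + R)*(69 + R))
x(M) = 10*M
(-27955 + G(4*(-4)))/(-23602 + (x(91) - 1*(-15625))) = (-27955 + (-12009 + (4*(-4))**2 - 420*(-4)))/(-23602 + (10*91 - 1*(-15625))) = (-27955 + (-12009 + (-16)**2 - 105*(-16)))/(-23602 + (910 + 15625)) = (-27955 + (-12009 + 256 + 1680))/(-23602 + 16535) = (-27955 - 10073)/(-7067) = -38028*(-1/7067) = 38028/7067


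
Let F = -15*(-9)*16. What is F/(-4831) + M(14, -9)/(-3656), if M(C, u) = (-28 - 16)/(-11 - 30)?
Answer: -80996981/181036894 ≈ -0.44741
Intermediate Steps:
M(C, u) = 44/41 (M(C, u) = -44/(-41) = -44*(-1/41) = 44/41)
F = 2160 (F = 135*16 = 2160)
F/(-4831) + M(14, -9)/(-3656) = 2160/(-4831) + (44/41)/(-3656) = 2160*(-1/4831) + (44/41)*(-1/3656) = -2160/4831 - 11/37474 = -80996981/181036894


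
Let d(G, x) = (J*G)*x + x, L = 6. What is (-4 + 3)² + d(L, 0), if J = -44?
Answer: 1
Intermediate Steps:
d(G, x) = x - 44*G*x (d(G, x) = (-44*G)*x + x = -44*G*x + x = x - 44*G*x)
(-4 + 3)² + d(L, 0) = (-4 + 3)² + 0*(1 - 44*6) = (-1)² + 0*(1 - 264) = 1 + 0*(-263) = 1 + 0 = 1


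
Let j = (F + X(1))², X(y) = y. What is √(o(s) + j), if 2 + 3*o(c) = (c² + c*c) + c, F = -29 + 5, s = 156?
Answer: √151239/3 ≈ 129.63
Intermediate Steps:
F = -24
o(c) = -⅔ + c/3 + 2*c²/3 (o(c) = -⅔ + ((c² + c*c) + c)/3 = -⅔ + ((c² + c²) + c)/3 = -⅔ + (2*c² + c)/3 = -⅔ + (c + 2*c²)/3 = -⅔ + (c/3 + 2*c²/3) = -⅔ + c/3 + 2*c²/3)
j = 529 (j = (-24 + 1)² = (-23)² = 529)
√(o(s) + j) = √((-⅔ + (⅓)*156 + (⅔)*156²) + 529) = √((-⅔ + 52 + (⅔)*24336) + 529) = √((-⅔ + 52 + 16224) + 529) = √(48826/3 + 529) = √(50413/3) = √151239/3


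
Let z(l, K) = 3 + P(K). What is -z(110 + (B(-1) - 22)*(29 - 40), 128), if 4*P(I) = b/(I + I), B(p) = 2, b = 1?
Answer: -3073/1024 ≈ -3.0010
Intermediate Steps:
P(I) = 1/(8*I) (P(I) = (1/(I + I))/4 = (1/(2*I))/4 = 1/(8*I))
z(l, K) = 3 + 1/(8*K)
-z(110 + (B(-1) - 22)*(29 - 40), 128) = -(3 + (1/8)/128) = -(3 + (1/8)*(1/128)) = -(3 + 1/1024) = -1*3073/1024 = -3073/1024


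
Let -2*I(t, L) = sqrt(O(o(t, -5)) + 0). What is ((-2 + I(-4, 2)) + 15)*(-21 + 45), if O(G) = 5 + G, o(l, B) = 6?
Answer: 312 - 12*sqrt(11) ≈ 272.20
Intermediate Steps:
I(t, L) = -sqrt(11)/2 (I(t, L) = -sqrt((5 + 6) + 0)/2 = -sqrt(11 + 0)/2 = -sqrt(11)/2)
((-2 + I(-4, 2)) + 15)*(-21 + 45) = ((-2 - sqrt(11)/2) + 15)*(-21 + 45) = (13 - sqrt(11)/2)*24 = 312 - 12*sqrt(11)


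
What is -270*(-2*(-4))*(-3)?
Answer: 6480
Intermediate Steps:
-270*(-2*(-4))*(-3) = -2160*(-3) = -270*(-24) = 6480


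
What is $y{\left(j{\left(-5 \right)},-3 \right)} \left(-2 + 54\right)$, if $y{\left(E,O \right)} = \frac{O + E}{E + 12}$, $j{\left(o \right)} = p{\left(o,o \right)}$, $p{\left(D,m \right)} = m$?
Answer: $- \frac{416}{7} \approx -59.429$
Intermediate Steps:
$j{\left(o \right)} = o$
$y{\left(E,O \right)} = \frac{E + O}{12 + E}$
$y{\left(j{\left(-5 \right)},-3 \right)} \left(-2 + 54\right) = \frac{-5 - 3}{12 - 5} \left(-2 + 54\right) = \frac{1}{7} \left(-8\right) 52 = \left(- \frac{8}{7}\right) 52 = - \frac{416}{7}$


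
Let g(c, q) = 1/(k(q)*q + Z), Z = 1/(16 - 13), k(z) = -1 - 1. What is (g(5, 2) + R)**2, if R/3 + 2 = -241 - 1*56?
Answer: 97416900/121 ≈ 8.0510e+5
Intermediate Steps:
k(z) = -2
Z = 1/3 ≈ 0.33333
g(c, q) = 1/(1/3 - 2*q) (g(c, q) = 1/(-2*q + 1/3) = 1/(1/3 - 2*q))
R = -897 (R = -6 + 3*(-241 - 1*56) = -6 + 3*(-241 - 56) = -6 + 3*(-297) = -6 - 891 = -897)
(g(5, 2) + R)**2 = (3/(1 - 6*2) - 897)**2 = (3/(1 - 12) - 897)**2 = (3/(-11) - 897)**2 = (3*(-1/11) - 897)**2 = (-3/11 - 897)**2 = (-9870/11)**2 = 97416900/121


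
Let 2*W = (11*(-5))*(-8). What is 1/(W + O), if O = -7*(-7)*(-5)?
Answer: -1/25 ≈ -0.040000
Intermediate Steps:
O = -245 (O = 49*(-5) = -245)
W = 220 (W = ((11*(-5))*(-8))/2 = (-55*(-8))/2 = (½)*440 = 220)
1/(W + O) = 1/(220 - 245) = 1/(-25) = -1/25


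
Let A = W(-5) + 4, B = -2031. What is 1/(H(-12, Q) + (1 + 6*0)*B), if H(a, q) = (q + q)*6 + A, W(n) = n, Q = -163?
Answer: -1/3988 ≈ -0.00025075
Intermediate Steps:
A = -1 (A = -5 + 4 = -1)
H(a, q) = -1 + 12*q (H(a, q) = (q + q)*6 - 1 = (2*q)*6 - 1 = 12*q - 1 = -1 + 12*q)
1/(H(-12, Q) + (1 + 6*0)*B) = 1/((-1 + 12*(-163)) + (1 + 6*0)*(-2031)) = 1/((-1 - 1956) + (1 + 0)*(-2031)) = 1/(-1957 + 1*(-2031)) = 1/(-1957 - 2031) = 1/(-3988) = -1/3988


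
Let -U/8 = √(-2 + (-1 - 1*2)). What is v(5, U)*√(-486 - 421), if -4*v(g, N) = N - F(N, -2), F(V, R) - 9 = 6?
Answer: -2*√4535 + 15*I*√907/4 ≈ -134.68 + 112.94*I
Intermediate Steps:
U = -8*I*√5 (U = -8*√(-2 + (-1 - 1*2)) = -8*√(-2 + (-1 - 2)) = -8*√(-2 - 3) = -8*I*√5 ≈ -17.889*I)
F(V, R) = 15 (F(V, R) = 9 + 6 = 15)
v(g, N) = 15/4 - N/4 (v(g, N) = -(N - 1*15)/4 = -(N - 15)/4 = -(-15 + N)/4 = 15/4 - N/4)
v(5, U)*√(-486 - 421) = (15/4 - (-2)*I*√5)*√(-486 - 421) = (15/4 + 2*I*√5)*√(-907) = (15/4 + 2*I*√5)*(I*√907) = I*√907*(15/4 + 2*I*√5)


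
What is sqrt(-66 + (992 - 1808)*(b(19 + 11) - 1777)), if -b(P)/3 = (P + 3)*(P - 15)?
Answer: sqrt(2661726) ≈ 1631.5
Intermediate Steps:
b(P) = -3*(-15 + P)*(3 + P) (b(P) = -3*(P + 3)*(P - 15) = -3*(3 + P)*(-15 + P) = -3*(-15 + P)*(3 + P))
sqrt(-66 + (992 - 1808)*(b(19 + 11) - 1777)) = sqrt(-66 + (992 - 1808)*((135 - 3*(19 + 11)**2 + 36*(19 + 11)) - 1777)) = sqrt(-66 - 816*((135 - 3*30**2 + 36*30) - 1777)) = sqrt(-66 - 816*((135 - 3*900 + 1080) - 1777)) = sqrt(-66 - 816*((135 - 2700 + 1080) - 1777)) = sqrt(-66 - 816*(-1485 - 1777)) = sqrt(-66 - 816*(-3262)) = sqrt(-66 + 2661792) = sqrt(2661726)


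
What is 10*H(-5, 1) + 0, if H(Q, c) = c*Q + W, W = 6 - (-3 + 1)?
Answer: 30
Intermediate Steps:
W = 8 (W = 6 - 1*(-2) = 6 + 2 = 8)
H(Q, c) = 8 + Q*c (H(Q, c) = c*Q + 8 = Q*c + 8 = 8 + Q*c)
10*H(-5, 1) + 0 = 10*(8 - 5*1) + 0 = 10*(8 - 5) + 0 = 10*3 + 0 = 30 + 0 = 30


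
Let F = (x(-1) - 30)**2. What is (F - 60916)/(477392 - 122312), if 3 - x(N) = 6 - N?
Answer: -498/2959 ≈ -0.16830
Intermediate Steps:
x(N) = -3 + N (x(N) = 3 - (6 - N) = 3 + (-6 + N) = -3 + N)
F = 1156 (F = ((-3 - 1) - 30)**2 = (-4 - 30)**2 = (-34)**2 = 1156)
(F - 60916)/(477392 - 122312) = (1156 - 60916)/(477392 - 122312) = -59760/355080 = -59760*1/355080 = -498/2959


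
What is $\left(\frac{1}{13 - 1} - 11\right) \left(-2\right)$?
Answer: $\frac{131}{6} \approx 21.833$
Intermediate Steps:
$\left(\frac{1}{13 - 1} - 11\right) \left(-2\right) = \left(\frac{1}{12} - 11\right) \left(-2\right) = \left(- \frac{131}{12}\right) \left(-2\right) = \frac{131}{6}$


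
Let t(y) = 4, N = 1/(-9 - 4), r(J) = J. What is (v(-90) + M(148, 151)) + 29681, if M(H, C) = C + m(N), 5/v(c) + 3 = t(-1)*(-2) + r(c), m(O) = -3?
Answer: 3012724/101 ≈ 29829.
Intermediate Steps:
N = -1/13 (N = 1/(-13) = -1/13 ≈ -0.076923)
v(c) = 5/(-11 + c) (v(c) = 5/(-3 + (4*(-2) + c)) = 5/(-3 + (-8 + c)) = 5/(-11 + c))
M(H, C) = -3 + C (M(H, C) = C - 3 = -3 + C)
(v(-90) + M(148, 151)) + 29681 = (5/(-11 - 90) + (-3 + 151)) + 29681 = (5/(-101) + 148) + 29681 = (5*(-1/101) + 148) + 29681 = (-5/101 + 148) + 29681 = 14943/101 + 29681 = 3012724/101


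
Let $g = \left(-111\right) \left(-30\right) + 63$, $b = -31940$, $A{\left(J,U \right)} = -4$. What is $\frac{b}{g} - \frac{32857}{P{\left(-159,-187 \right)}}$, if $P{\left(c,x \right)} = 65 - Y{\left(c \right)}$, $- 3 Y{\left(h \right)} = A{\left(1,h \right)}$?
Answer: $- \frac{340551943}{648063} \approx -525.49$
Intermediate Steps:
$Y{\left(h \right)} = \frac{4}{3}$ ($Y{\left(h \right)} = \left(- \frac{1}{3}\right) \left(-4\right) = \frac{4}{3}$)
$P{\left(c,x \right)} = \frac{191}{3}$ ($P{\left(c,x \right)} = 65 - \frac{4}{3} = \frac{191}{3}$)
$g = 3393$ ($g = 3330 + 63 = 3393$)
$\frac{b}{g} - \frac{32857}{P{\left(-159,-187 \right)}} = - \frac{31940}{3393} - \frac{32857}{\frac{191}{3}} = \left(-31940\right) \frac{1}{3393} - \frac{98571}{191} = - \frac{31940}{3393} - \frac{98571}{191} = - \frac{340551943}{648063}$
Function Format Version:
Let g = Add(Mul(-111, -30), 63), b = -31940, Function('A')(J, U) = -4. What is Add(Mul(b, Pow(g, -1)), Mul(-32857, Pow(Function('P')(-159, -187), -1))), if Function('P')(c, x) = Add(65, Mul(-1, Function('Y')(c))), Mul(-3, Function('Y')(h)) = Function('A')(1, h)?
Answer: Rational(-340551943, 648063) ≈ -525.49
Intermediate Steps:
Function('Y')(h) = Rational(4, 3) (Function('Y')(h) = Mul(Rational(-1, 3), -4) = Rational(4, 3))
Function('P')(c, x) = Rational(191, 3) (Function('P')(c, x) = Add(65, Mul(-1, Rational(4, 3))) = Add(65, Rational(-4, 3)) = Rational(191, 3))
g = 3393 (g = Add(3330, 63) = 3393)
Add(Mul(b, Pow(g, -1)), Mul(-32857, Pow(Function('P')(-159, -187), -1))) = Add(Mul(-31940, Pow(3393, -1)), Mul(-32857, Pow(Rational(191, 3), -1))) = Add(Mul(-31940, Rational(1, 3393)), Mul(-32857, Rational(3, 191))) = Add(Rational(-31940, 3393), Rational(-98571, 191)) = Rational(-340551943, 648063)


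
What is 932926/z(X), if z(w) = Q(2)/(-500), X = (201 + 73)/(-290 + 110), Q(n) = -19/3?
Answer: 1399389000/19 ≈ 7.3652e+7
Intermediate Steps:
Q(n) = -19/3 (Q(n) = -19*1/3 = -19/3)
X = -137/90 (X = 274/(-180) = 274*(-1/180) = -137/90 ≈ -1.5222)
z(w) = 19/1500 (z(w) = -19/3/(-500) = -19/3*(-1/500) = 19/1500)
932926/z(X) = 932926/(19/1500) = 932926*(1500/19) = 1399389000/19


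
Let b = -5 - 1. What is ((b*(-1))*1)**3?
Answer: 216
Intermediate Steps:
b = -6
((b*(-1))*1)**3 = (-6*(-1)*1)**3 = (6*1)**3 = 6**3 = 216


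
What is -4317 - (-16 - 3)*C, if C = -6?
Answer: -4431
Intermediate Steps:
-4317 - (-16 - 3)*C = -4317 - (-16 - 3)*(-6) = -4317 - (-19)*(-6) = -4317 - 1*114 = -4317 - 114 = -4431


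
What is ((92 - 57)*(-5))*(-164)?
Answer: 28700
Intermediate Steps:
((92 - 57)*(-5))*(-164) = (35*(-5))*(-164) = -175*(-164) = 28700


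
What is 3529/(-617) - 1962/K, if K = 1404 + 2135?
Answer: -13699685/2183563 ≈ -6.2740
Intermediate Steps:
K = 3539
3529/(-617) - 1962/K = 3529/(-617) - 1962/3539 = 3529*(-1/617) - 1962*1/3539 = -3529/617 - 1962/3539 = -13699685/2183563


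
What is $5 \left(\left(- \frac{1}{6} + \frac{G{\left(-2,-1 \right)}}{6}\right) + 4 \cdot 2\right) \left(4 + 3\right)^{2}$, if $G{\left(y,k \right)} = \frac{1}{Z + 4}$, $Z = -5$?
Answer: $\frac{5635}{3} \approx 1878.3$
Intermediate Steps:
$G{\left(y,k \right)} = -1$ ($G{\left(y,k \right)} = \frac{1}{-5 + 4} = \frac{1}{-1} = -1$)
$5 \left(\left(- \frac{1}{6} + \frac{G{\left(-2,-1 \right)}}{6}\right) + 4 \cdot 2\right) \left(4 + 3\right)^{2} = 5 \left(\left(- \frac{1}{6} - \frac{1}{6}\right) + 4 \cdot 2\right) \left(4 + 3\right)^{2} = 5 \left(\left(\left(-1\right) \frac{1}{6} - \frac{1}{6}\right) + 8\right) 7^{2} = 5 \left(\left(- \frac{1}{6} - \frac{1}{6}\right) + 8\right) 49 = 5 \left(- \frac{1}{3} + 8\right) 49 = 5 \cdot \frac{23}{3} \cdot 49 = \frac{115}{3} \cdot 49 = \frac{5635}{3}$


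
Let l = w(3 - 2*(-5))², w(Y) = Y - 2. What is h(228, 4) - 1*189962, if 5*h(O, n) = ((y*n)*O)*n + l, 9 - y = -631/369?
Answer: -22401223/123 ≈ -1.8212e+5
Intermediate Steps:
w(Y) = -2 + Y
y = 3952/369 (y = 9 - (-631)/369 = 9 - 1*(-631/369) = 9 + 631/369 = 3952/369 ≈ 10.710)
l = 121 (l = (-2 + (3 - 2*(-5)))² = (-2 + (3 + 10))² = (-2 + 13)² = 11² = 121)
h(O, n) = 121/5 + 3952*O*n²/1845 (h(O, n) = (((3952*n/369)*O)*n + 121)/5 = ((3952*O*n/369)*n + 121)/5 = (3952*O*n²/369 + 121)/5 = (121 + 3952*O*n²/369)/5 = 121/5 + 3952*O*n²/1845)
h(228, 4) - 1*189962 = (121/5 + (3952/1845)*228*4²) - 1*189962 = (121/5 + (3952/1845)*228*16) - 189962 = (121/5 + 4805632/615) - 189962 = 964103/123 - 189962 = -22401223/123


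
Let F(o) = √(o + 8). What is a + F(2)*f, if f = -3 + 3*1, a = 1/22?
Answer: 1/22 ≈ 0.045455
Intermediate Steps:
a = 1/22 ≈ 0.045455
f = 0 (f = -3 + 3 = 0)
F(o) = √(8 + o)
a + F(2)*f = 1/22 + √(8 + 2)*0 = 1/22 + √10*0 = 1/22 + 0 = 1/22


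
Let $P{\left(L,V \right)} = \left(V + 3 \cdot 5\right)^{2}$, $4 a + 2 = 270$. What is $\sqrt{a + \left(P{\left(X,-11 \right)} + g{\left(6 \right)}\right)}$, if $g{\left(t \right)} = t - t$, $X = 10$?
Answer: $\sqrt{83} \approx 9.1104$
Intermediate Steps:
$a = 67$ ($a = - \frac{1}{2} + \frac{1}{4} \cdot 270 = - \frac{1}{2} + \frac{135}{2} = 67$)
$g{\left(t \right)} = 0$
$P{\left(L,V \right)} = \left(15 + V\right)^{2}$ ($P{\left(L,V \right)} = \left(V + 15\right)^{2} = \left(15 + V\right)^{2}$)
$\sqrt{a + \left(P{\left(X,-11 \right)} + g{\left(6 \right)}\right)} = \sqrt{67 + \left(\left(15 - 11\right)^{2} + 0\right)} = \sqrt{67 + \left(4^{2} + 0\right)} = \sqrt{67 + \left(16 + 0\right)} = \sqrt{67 + 16} = \sqrt{83}$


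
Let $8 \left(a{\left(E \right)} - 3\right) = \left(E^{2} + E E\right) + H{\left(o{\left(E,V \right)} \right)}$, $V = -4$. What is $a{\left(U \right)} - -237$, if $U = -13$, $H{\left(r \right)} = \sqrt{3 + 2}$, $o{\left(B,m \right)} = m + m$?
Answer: $\frac{1129}{4} + \frac{\sqrt{5}}{8} \approx 282.53$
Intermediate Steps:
$o{\left(B,m \right)} = 2 m$
$H{\left(r \right)} = \sqrt{5}$
$a{\left(E \right)} = 3 + \frac{E^{2}}{4} + \frac{\sqrt{5}}{8}$ ($a{\left(E \right)} = 3 + \frac{\left(E^{2} + E E\right) + \sqrt{5}}{8} = 3 + \frac{\left(E^{2} + E^{2}\right) + \sqrt{5}}{8} = 3 + \frac{2 E^{2} + \sqrt{5}}{8} = 3 + \frac{\sqrt{5} + 2 E^{2}}{8} = 3 + \left(\frac{E^{2}}{4} + \frac{\sqrt{5}}{8}\right) = 3 + \frac{E^{2}}{4} + \frac{\sqrt{5}}{8}$)
$a{\left(U \right)} - -237 = \left(3 + \frac{\left(-13\right)^{2}}{4} + \frac{\sqrt{5}}{8}\right) - -237 = \left(3 + \frac{1}{4} \cdot 169 + \frac{\sqrt{5}}{8}\right) + 237 = \left(3 + \frac{169}{4} + \frac{\sqrt{5}}{8}\right) + 237 = \left(\frac{181}{4} + \frac{\sqrt{5}}{8}\right) + 237 = \frac{1129}{4} + \frac{\sqrt{5}}{8}$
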